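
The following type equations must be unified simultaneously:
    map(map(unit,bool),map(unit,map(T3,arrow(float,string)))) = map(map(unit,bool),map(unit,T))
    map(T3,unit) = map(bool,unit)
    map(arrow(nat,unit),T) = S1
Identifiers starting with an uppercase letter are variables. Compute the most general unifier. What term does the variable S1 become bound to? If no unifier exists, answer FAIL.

map(arrow(nat,unit),map(bool,arrow(float,string)))

Decompose map/2: map(unit,bool) = map(unit,bool),  map(unit,map(T3,arrow(float,string))) = map(unit,T).
Delete trivial equation map(unit,bool) = map(unit,bool).
Decompose map/2: unit = unit,  map(T3,arrow(float,string)) = T.
Delete trivial equation unit = unit.
Bind T := map(T3,arrow(float,string)); substituting into the one remaining equation that mentions T gives: map(arrow(nat,unit),map(T3,arrow(float,string))) = S1.
Decompose map/2: T3 = bool,  unit = unit.
Bind T3 := bool; substituting into the one remaining equation that mentions T3 gives: map(arrow(nat,unit),map(bool,arrow(float,string))) = S1. Substituting into the earlier binding gives T := map(bool,arrow(float,string)).
Delete trivial equation unit = unit.
Bind S1 := map(arrow(nat,unit),map(bool,arrow(float,string))).
MGU = { T := map(bool,arrow(float,string)), T3 := bool, S1 := map(arrow(nat,unit),map(bool,arrow(float,string))) }, so S1 := map(arrow(nat,unit),map(bool,arrow(float,string))).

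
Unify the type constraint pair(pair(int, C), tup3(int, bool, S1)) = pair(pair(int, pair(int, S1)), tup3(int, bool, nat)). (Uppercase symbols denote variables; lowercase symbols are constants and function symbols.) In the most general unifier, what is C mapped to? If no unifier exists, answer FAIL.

Decompose pair/2: pair(int, C) = pair(int, pair(int, S1)),  tup3(int, bool, S1) = tup3(int, bool, nat).
Decompose pair/2: int = int,  C = pair(int, S1).
Delete trivial equation int = int.
Bind C := pair(int, S1); no other remaining equation mentions C.
Decompose tup3/3: int = int,  bool = bool,  S1 = nat.
Delete trivial equation int = int.
Delete trivial equation bool = bool.
Bind S1 := nat. Substituting into the earlier binding gives C := pair(int, nat).
MGU = { C ↦ pair(int, nat), S1 ↦ nat }, so C ↦ pair(int, nat).

pair(int, nat)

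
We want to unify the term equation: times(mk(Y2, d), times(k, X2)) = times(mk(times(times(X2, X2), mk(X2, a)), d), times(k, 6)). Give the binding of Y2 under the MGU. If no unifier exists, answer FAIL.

Decompose times/2: mk(Y2, d) = mk(times(times(X2, X2), mk(X2, a)), d),  times(k, X2) = times(k, 6).
Decompose mk/2: Y2 = times(times(X2, X2), mk(X2, a)),  d = d.
Bind Y2 := times(times(X2, X2), mk(X2, a)); no other remaining equation mentions Y2.
Delete trivial equation d = d.
Decompose times/2: k = k,  X2 = 6.
Delete trivial equation k = k.
Bind X2 := 6. Substituting into the earlier binding gives Y2 := times(times(6, 6), mk(6, a)).
MGU = { Y2 := times(times(6, 6), mk(6, a)), X2 := 6 }, so Y2 := times(times(6, 6), mk(6, a)).

times(times(6, 6), mk(6, a))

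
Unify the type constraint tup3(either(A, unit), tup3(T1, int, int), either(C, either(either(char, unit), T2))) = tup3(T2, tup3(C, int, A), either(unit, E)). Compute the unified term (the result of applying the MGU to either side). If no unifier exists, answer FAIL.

tup3(either(int, unit), tup3(unit, int, int), either(unit, either(either(char, unit), either(int, unit))))

Decompose tup3/3: either(A, unit) = T2,  tup3(T1, int, int) = tup3(C, int, A),  either(C, either(either(char, unit), T2)) = either(unit, E).
Bind T2 := either(A, unit); substituting into the one remaining equation that mentions T2 gives: either(C, either(either(char, unit), either(A, unit))) = either(unit, E).
Decompose tup3/3: T1 = C,  int = int,  int = A.
Bind T1 := C; no other remaining equation mentions T1.
Delete trivial equation int = int.
Bind A := int; substituting into the remaining equation gives: either(C, either(either(char, unit), either(int, unit))) = either(unit, E). Substituting into the earlier binding gives T2 := either(int, unit).
Decompose either/2: C = unit,  either(either(char, unit), either(int, unit)) = E.
Bind C := unit; no other remaining equation mentions C. Substituting into the earlier binding gives T1 := unit.
Bind E := either(either(char, unit), either(int, unit)).
Applying the MGU to either side gives tup3(either(int, unit), tup3(unit, int, int), either(unit, either(either(char, unit), either(int, unit)))).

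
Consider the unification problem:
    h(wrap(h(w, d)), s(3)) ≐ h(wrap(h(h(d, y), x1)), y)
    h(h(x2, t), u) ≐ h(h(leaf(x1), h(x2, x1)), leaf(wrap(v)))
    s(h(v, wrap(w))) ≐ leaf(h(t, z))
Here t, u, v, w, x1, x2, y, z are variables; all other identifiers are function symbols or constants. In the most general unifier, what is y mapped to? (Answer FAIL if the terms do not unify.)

FAIL

Decompose h/2: wrap(h(w, d)) ≐ wrap(h(h(d, y), x1)),  s(3) ≐ y.
Decompose wrap/1: h(w, d) ≐ h(h(d, y), x1).
Decompose h/2: w ≐ h(d, y),  d ≐ x1.
Bind w := h(d, y); substituting into the one remaining equation that mentions w gives: s(h(v, wrap(h(d, y)))) ≐ leaf(h(t, z)).
Bind x1 := d; substituting into the one remaining equation that mentions x1 gives: h(h(x2, t), u) ≐ h(h(leaf(d), h(x2, d)), leaf(wrap(v))).
Bind y := s(3); substituting into the one remaining equation that mentions y gives: s(h(v, wrap(h(d, s(3))))) ≐ leaf(h(t, z)). Substituting into the earlier binding gives w := h(d, s(3)).
Decompose h/2: h(x2, t) ≐ h(leaf(d), h(x2, d)),  u ≐ leaf(wrap(v)).
Decompose h/2: x2 ≐ leaf(d),  t ≐ h(x2, d).
Bind x2 := leaf(d); substituting into the one remaining equation that mentions x2 gives: t ≐ h(leaf(d), d).
Bind t := h(leaf(d), d); substituting into the one remaining equation that mentions t gives: s(h(v, wrap(h(d, s(3))))) ≐ leaf(h(h(leaf(d), d), z)).
Bind u := leaf(wrap(v)); no other remaining equation mentions u.
Clash: head symbols differ (s/1 vs leaf/1); no unifier exists.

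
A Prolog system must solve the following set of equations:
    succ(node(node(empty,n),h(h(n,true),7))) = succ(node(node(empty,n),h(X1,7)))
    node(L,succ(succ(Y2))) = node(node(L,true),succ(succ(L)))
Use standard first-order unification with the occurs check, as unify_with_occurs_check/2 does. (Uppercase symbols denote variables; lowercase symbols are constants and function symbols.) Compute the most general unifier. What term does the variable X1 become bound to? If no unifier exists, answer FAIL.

Decompose succ/1: node(node(empty,n),h(h(n,true),7)) = node(node(empty,n),h(X1,7)).
Decompose node/2: node(empty,n) = node(empty,n),  h(h(n,true),7) = h(X1,7).
Delete trivial equation node(empty,n) = node(empty,n).
Decompose h/2: h(n,true) = X1,  7 = 7.
Bind X1 := h(n,true); no other remaining equation mentions X1.
Delete trivial equation 7 = 7.
Decompose node/2: L = node(L,true),  succ(succ(Y2)) = succ(succ(L)).
Occurs check fails: L occurs in node(L,true); the equation L = node(L,true) has no finite solution.

FAIL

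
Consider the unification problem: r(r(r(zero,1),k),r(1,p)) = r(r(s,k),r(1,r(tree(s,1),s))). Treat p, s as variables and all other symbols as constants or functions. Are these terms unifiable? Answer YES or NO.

YES

Decompose r/2: r(r(zero,1),k) = r(s,k),  r(1,p) = r(1,r(tree(s,1),s)).
Decompose r/2: r(zero,1) = s,  k = k.
Bind s := r(zero,1); substituting into the one remaining equation that mentions s gives: r(1,p) = r(1,r(tree(r(zero,1),1),r(zero,1))).
Delete trivial equation k = k.
Decompose r/2: 1 = 1,  p = r(tree(r(zero,1),1),r(zero,1)).
Delete trivial equation 1 = 1.
Bind p := r(tree(r(zero,1),1),r(zero,1)).
No equations remain and no clash or occurs-check failure arose, so a unifier exists.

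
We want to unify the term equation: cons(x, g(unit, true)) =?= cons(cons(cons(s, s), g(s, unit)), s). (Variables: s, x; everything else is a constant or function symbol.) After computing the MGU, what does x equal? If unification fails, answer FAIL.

cons(cons(g(unit, true), g(unit, true)), g(g(unit, true), unit))

Decompose cons/2: x =?= cons(cons(s, s), g(s, unit)),  g(unit, true) =?= s.
Bind x := cons(cons(s, s), g(s, unit)); no other remaining equation mentions x.
Bind s := g(unit, true). Substituting into the earlier binding gives x := cons(cons(g(unit, true), g(unit, true)), g(g(unit, true), unit)).
MGU = { x -> cons(cons(g(unit, true), g(unit, true)), g(g(unit, true), unit)), s -> g(unit, true) }, so x -> cons(cons(g(unit, true), g(unit, true)), g(g(unit, true), unit)).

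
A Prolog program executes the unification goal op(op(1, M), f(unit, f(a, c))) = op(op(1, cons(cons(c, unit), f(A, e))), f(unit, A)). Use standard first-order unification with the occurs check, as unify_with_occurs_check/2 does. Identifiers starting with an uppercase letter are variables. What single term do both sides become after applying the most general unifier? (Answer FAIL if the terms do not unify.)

op(op(1, cons(cons(c, unit), f(f(a, c), e))), f(unit, f(a, c)))

Decompose op/2: op(1, M) = op(1, cons(cons(c, unit), f(A, e))),  f(unit, f(a, c)) = f(unit, A).
Decompose op/2: 1 = 1,  M = cons(cons(c, unit), f(A, e)).
Delete trivial equation 1 = 1.
Bind M := cons(cons(c, unit), f(A, e)); no other remaining equation mentions M.
Decompose f/2: unit = unit,  f(a, c) = A.
Delete trivial equation unit = unit.
Bind A := f(a, c). Substituting into the earlier binding gives M := cons(cons(c, unit), f(f(a, c), e)).
Applying the MGU to either side gives op(op(1, cons(cons(c, unit), f(f(a, c), e))), f(unit, f(a, c))).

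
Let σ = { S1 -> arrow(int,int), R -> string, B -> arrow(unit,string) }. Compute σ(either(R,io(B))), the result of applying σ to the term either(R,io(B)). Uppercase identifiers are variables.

either(string,io(arrow(unit,string)))

Replace each occurrence of R with string.
Replace each occurrence of B with arrow(unit,string).
Result: either(string,io(arrow(unit,string))).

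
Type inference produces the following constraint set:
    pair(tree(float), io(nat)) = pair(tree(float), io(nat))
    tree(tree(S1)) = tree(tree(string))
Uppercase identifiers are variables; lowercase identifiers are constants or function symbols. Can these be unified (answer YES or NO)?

YES

Delete trivial equation pair(tree(float), io(nat)) = pair(tree(float), io(nat)).
Decompose tree/1: tree(S1) = tree(string).
Decompose tree/1: S1 = string.
Bind S1 := string.
No equations remain and no clash or occurs-check failure arose, so a unifier exists.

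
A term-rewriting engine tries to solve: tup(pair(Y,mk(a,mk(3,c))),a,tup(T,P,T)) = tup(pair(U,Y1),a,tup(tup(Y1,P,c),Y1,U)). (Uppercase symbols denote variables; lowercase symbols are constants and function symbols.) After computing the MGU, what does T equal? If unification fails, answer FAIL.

Decompose tup/3: pair(Y,mk(a,mk(3,c))) = pair(U,Y1),  a = a,  tup(T,P,T) = tup(tup(Y1,P,c),Y1,U).
Decompose pair/2: Y = U,  mk(a,mk(3,c)) = Y1.
Bind Y := U; no other remaining equation mentions Y.
Bind Y1 := mk(a,mk(3,c)); substituting into the one remaining equation that mentions Y1 gives: tup(T,P,T) = tup(tup(mk(a,mk(3,c)),P,c),mk(a,mk(3,c)),U).
Delete trivial equation a = a.
Decompose tup/3: T = tup(mk(a,mk(3,c)),P,c),  P = mk(a,mk(3,c)),  T = U.
Bind T := tup(mk(a,mk(3,c)),P,c); substituting into the one remaining equation that mentions T gives: tup(mk(a,mk(3,c)),P,c) = U.
Bind P := mk(a,mk(3,c)); substituting into the remaining equation gives: tup(mk(a,mk(3,c)),mk(a,mk(3,c)),c) = U. Substituting into the earlier binding gives T := tup(mk(a,mk(3,c)),mk(a,mk(3,c)),c).
Bind U := tup(mk(a,mk(3,c)),mk(a,mk(3,c)),c). Substituting into the earlier binding gives Y := tup(mk(a,mk(3,c)),mk(a,mk(3,c)),c).
MGU = { Y := tup(mk(a,mk(3,c)),mk(a,mk(3,c)),c), Y1 := mk(a,mk(3,c)), T := tup(mk(a,mk(3,c)),mk(a,mk(3,c)),c), P := mk(a,mk(3,c)), U := tup(mk(a,mk(3,c)),mk(a,mk(3,c)),c) }, so T := tup(mk(a,mk(3,c)),mk(a,mk(3,c)),c).

tup(mk(a,mk(3,c)),mk(a,mk(3,c)),c)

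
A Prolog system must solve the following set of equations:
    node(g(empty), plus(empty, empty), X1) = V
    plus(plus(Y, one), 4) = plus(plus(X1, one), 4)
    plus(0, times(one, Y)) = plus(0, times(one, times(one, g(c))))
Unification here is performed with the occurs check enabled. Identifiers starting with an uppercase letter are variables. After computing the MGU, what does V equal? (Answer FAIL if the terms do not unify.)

node(g(empty), plus(empty, empty), times(one, g(c)))

Bind V := node(g(empty), plus(empty, empty), X1); no other remaining equation mentions V.
Decompose plus/2: plus(Y, one) = plus(X1, one),  4 = 4.
Decompose plus/2: Y = X1,  one = one.
Bind Y := X1; substituting into the one remaining equation that mentions Y gives: plus(0, times(one, X1)) = plus(0, times(one, times(one, g(c)))).
Delete trivial equation one = one.
Delete trivial equation 4 = 4.
Decompose plus/2: 0 = 0,  times(one, X1) = times(one, times(one, g(c))).
Delete trivial equation 0 = 0.
Decompose times/2: one = one,  X1 = times(one, g(c)).
Delete trivial equation one = one.
Bind X1 := times(one, g(c)). Substituting into the earlier bindings gives V := node(g(empty), plus(empty, empty), times(one, g(c))), Y := times(one, g(c)).
MGU = { V ↦ node(g(empty), plus(empty, empty), times(one, g(c))), Y ↦ times(one, g(c)), X1 ↦ times(one, g(c)) }, so V ↦ node(g(empty), plus(empty, empty), times(one, g(c))).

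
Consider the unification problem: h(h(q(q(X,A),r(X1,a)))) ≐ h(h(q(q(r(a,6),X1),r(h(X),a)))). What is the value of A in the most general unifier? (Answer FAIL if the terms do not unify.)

Decompose h/1: h(q(q(X,A),r(X1,a))) ≐ h(q(q(r(a,6),X1),r(h(X),a))).
Decompose h/1: q(q(X,A),r(X1,a)) ≐ q(q(r(a,6),X1),r(h(X),a)).
Decompose q/2: q(X,A) ≐ q(r(a,6),X1),  r(X1,a) ≐ r(h(X),a).
Decompose q/2: X ≐ r(a,6),  A ≐ X1.
Bind X := r(a,6); substituting into the one remaining equation that mentions X gives: r(X1,a) ≐ r(h(r(a,6)),a).
Bind A := X1; no other remaining equation mentions A.
Decompose r/2: X1 ≐ h(r(a,6)),  a ≐ a.
Bind X1 := h(r(a,6)); no other remaining equation mentions X1. Substituting into the earlier binding gives A := h(r(a,6)).
Delete trivial equation a ≐ a.
MGU = { X := r(a,6), A := h(r(a,6)), X1 := h(r(a,6)) }, so A := h(r(a,6)).

h(r(a,6))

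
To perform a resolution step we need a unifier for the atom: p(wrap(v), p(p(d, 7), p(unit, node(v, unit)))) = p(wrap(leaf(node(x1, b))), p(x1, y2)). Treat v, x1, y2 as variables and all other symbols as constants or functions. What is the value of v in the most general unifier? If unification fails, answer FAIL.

Decompose p/2: wrap(v) = wrap(leaf(node(x1, b))),  p(p(d, 7), p(unit, node(v, unit))) = p(x1, y2).
Decompose wrap/1: v = leaf(node(x1, b)).
Bind v := leaf(node(x1, b)); substituting into the remaining equation gives: p(p(d, 7), p(unit, node(leaf(node(x1, b)), unit))) = p(x1, y2).
Decompose p/2: p(d, 7) = x1,  p(unit, node(leaf(node(x1, b)), unit)) = y2.
Bind x1 := p(d, 7); substituting into the remaining equation gives: p(unit, node(leaf(node(p(d, 7), b)), unit)) = y2. Substituting into the earlier binding gives v := leaf(node(p(d, 7), b)).
Bind y2 := p(unit, node(leaf(node(p(d, 7), b)), unit)).
MGU = { v ↦ leaf(node(p(d, 7), b)), x1 ↦ p(d, 7), y2 ↦ p(unit, node(leaf(node(p(d, 7), b)), unit)) }, so v ↦ leaf(node(p(d, 7), b)).

leaf(node(p(d, 7), b))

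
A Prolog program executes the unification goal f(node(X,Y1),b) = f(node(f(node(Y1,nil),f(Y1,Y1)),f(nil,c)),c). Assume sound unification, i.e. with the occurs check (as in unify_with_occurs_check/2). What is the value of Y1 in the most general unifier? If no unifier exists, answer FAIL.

FAIL

Decompose f/2: node(X,Y1) = node(f(node(Y1,nil),f(Y1,Y1)),f(nil,c)),  b = c.
Decompose node/2: X = f(node(Y1,nil),f(Y1,Y1)),  Y1 = f(nil,c).
Bind X := f(node(Y1,nil),f(Y1,Y1)); no other remaining equation mentions X.
Bind Y1 := f(nil,c); no other remaining equation mentions Y1. Substituting into the earlier binding gives X := f(node(f(nil,c),nil),f(f(nil,c),f(nil,c))).
Clash: constants b and c differ; no unifier exists.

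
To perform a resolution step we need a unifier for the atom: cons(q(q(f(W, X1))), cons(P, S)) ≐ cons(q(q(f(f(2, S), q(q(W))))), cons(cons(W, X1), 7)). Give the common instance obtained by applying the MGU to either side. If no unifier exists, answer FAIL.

cons(q(q(f(f(2, 7), q(q(f(2, 7)))))), cons(cons(f(2, 7), q(q(f(2, 7)))), 7))

Decompose cons/2: q(q(f(W, X1))) ≐ q(q(f(f(2, S), q(q(W))))),  cons(P, S) ≐ cons(cons(W, X1), 7).
Decompose q/1: q(f(W, X1)) ≐ q(f(f(2, S), q(q(W)))).
Decompose q/1: f(W, X1) ≐ f(f(2, S), q(q(W))).
Decompose f/2: W ≐ f(2, S),  X1 ≐ q(q(W)).
Bind W := f(2, S); substituting into the remaining equations gives: X1 ≐ q(q(f(2, S))),  cons(P, S) ≐ cons(cons(f(2, S), X1), 7).
Bind X1 := q(q(f(2, S))); substituting into the remaining equation gives: cons(P, S) ≐ cons(cons(f(2, S), q(q(f(2, S)))), 7).
Decompose cons/2: P ≐ cons(f(2, S), q(q(f(2, S)))),  S ≐ 7.
Bind P := cons(f(2, S), q(q(f(2, S)))); no other remaining equation mentions P.
Bind S := 7. Substituting into the earlier bindings gives W := f(2, 7), X1 := q(q(f(2, 7))), P := cons(f(2, 7), q(q(f(2, 7)))).
Applying the MGU to either side gives cons(q(q(f(f(2, 7), q(q(f(2, 7)))))), cons(cons(f(2, 7), q(q(f(2, 7)))), 7)).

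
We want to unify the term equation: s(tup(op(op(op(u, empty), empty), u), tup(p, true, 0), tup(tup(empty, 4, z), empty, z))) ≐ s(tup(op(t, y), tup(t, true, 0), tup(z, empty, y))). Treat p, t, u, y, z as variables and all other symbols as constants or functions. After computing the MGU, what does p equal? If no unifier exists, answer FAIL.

FAIL

Decompose s/1: tup(op(op(op(u, empty), empty), u), tup(p, true, 0), tup(tup(empty, 4, z), empty, z)) ≐ tup(op(t, y), tup(t, true, 0), tup(z, empty, y)).
Decompose tup/3: op(op(op(u, empty), empty), u) ≐ op(t, y),  tup(p, true, 0) ≐ tup(t, true, 0),  tup(tup(empty, 4, z), empty, z) ≐ tup(z, empty, y).
Decompose op/2: op(op(u, empty), empty) ≐ t,  u ≐ y.
Bind t := op(op(u, empty), empty); substituting into the one remaining equation that mentions t gives: tup(p, true, 0) ≐ tup(op(op(u, empty), empty), true, 0).
Bind u := y; substituting into the one remaining equation that mentions u gives: tup(p, true, 0) ≐ tup(op(op(y, empty), empty), true, 0). Substituting into the earlier binding gives t := op(op(y, empty), empty).
Decompose tup/3: p ≐ op(op(y, empty), empty),  true ≐ true,  0 ≐ 0.
Bind p := op(op(y, empty), empty); no other remaining equation mentions p.
Delete trivial equation true ≐ true.
Delete trivial equation 0 ≐ 0.
Decompose tup/3: tup(empty, 4, z) ≐ z,  empty ≐ empty,  z ≐ y.
Occurs check fails: z occurs in tup(empty, 4, z); the equation z ≐ tup(empty, 4, z) has no finite solution.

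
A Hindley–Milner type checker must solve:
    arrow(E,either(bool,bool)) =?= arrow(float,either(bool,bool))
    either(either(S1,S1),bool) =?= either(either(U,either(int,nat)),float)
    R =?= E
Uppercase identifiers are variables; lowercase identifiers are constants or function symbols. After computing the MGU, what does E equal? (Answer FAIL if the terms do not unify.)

FAIL

Decompose arrow/2: E =?= float,  either(bool,bool) =?= either(bool,bool).
Bind E := float; substituting into the one remaining equation that mentions E gives: R =?= float.
Delete trivial equation either(bool,bool) =?= either(bool,bool).
Decompose either/2: either(S1,S1) =?= either(U,either(int,nat)),  bool =?= float.
Decompose either/2: S1 =?= U,  S1 =?= either(int,nat).
Bind S1 := U; substituting into the one remaining equation that mentions S1 gives: U =?= either(int,nat).
Bind U := either(int,nat); no other remaining equation mentions U. Substituting into the earlier binding gives S1 := either(int,nat).
Clash: constants bool and float differ; no unifier exists.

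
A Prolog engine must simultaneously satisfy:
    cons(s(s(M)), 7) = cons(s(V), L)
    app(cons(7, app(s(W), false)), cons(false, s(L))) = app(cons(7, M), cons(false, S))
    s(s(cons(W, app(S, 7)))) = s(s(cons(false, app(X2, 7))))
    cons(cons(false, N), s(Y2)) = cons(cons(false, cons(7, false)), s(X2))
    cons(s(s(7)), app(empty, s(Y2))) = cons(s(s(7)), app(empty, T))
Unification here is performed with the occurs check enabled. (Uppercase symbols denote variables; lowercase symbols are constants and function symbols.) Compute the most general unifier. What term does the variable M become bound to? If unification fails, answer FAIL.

app(s(false), false)

Decompose cons/2: s(s(M)) = s(V),  7 = L.
Decompose s/1: s(M) = V.
Bind V := s(M); no other remaining equation mentions V.
Bind L := 7; substituting into the one remaining equation that mentions L gives: app(cons(7, app(s(W), false)), cons(false, s(7))) = app(cons(7, M), cons(false, S)).
Decompose app/2: cons(7, app(s(W), false)) = cons(7, M),  cons(false, s(7)) = cons(false, S).
Decompose cons/2: 7 = 7,  app(s(W), false) = M.
Delete trivial equation 7 = 7.
Bind M := app(s(W), false); no other remaining equation mentions M. Substituting into the earlier binding gives V := s(app(s(W), false)).
Decompose cons/2: false = false,  s(7) = S.
Delete trivial equation false = false.
Bind S := s(7); substituting into the one remaining equation that mentions S gives: s(s(cons(W, app(s(7), 7)))) = s(s(cons(false, app(X2, 7)))).
Decompose s/1: s(cons(W, app(s(7), 7))) = s(cons(false, app(X2, 7))).
Decompose s/1: cons(W, app(s(7), 7)) = cons(false, app(X2, 7)).
Decompose cons/2: W = false,  app(s(7), 7) = app(X2, 7).
Bind W := false; no other remaining equation mentions W. Substituting into the earlier bindings gives V := s(app(s(false), false)), M := app(s(false), false).
Decompose app/2: s(7) = X2,  7 = 7.
Bind X2 := s(7); substituting into the one remaining equation that mentions X2 gives: cons(cons(false, N), s(Y2)) = cons(cons(false, cons(7, false)), s(s(7))).
Delete trivial equation 7 = 7.
Decompose cons/2: cons(false, N) = cons(false, cons(7, false)),  s(Y2) = s(s(7)).
Decompose cons/2: false = false,  N = cons(7, false).
Delete trivial equation false = false.
Bind N := cons(7, false); no other remaining equation mentions N.
Decompose s/1: Y2 = s(7).
Bind Y2 := s(7); substituting into the remaining equation gives: cons(s(s(7)), app(empty, s(s(7)))) = cons(s(s(7)), app(empty, T)).
Decompose cons/2: s(s(7)) = s(s(7)),  app(empty, s(s(7))) = app(empty, T).
Delete trivial equation s(s(7)) = s(s(7)).
Decompose app/2: empty = empty,  s(s(7)) = T.
Delete trivial equation empty = empty.
Bind T := s(s(7)).
MGU = { V -> s(app(s(false), false)), L -> 7, M -> app(s(false), false), S -> s(7), W -> false, X2 -> s(7), N -> cons(7, false), Y2 -> s(7), T -> s(s(7)) }, so M -> app(s(false), false).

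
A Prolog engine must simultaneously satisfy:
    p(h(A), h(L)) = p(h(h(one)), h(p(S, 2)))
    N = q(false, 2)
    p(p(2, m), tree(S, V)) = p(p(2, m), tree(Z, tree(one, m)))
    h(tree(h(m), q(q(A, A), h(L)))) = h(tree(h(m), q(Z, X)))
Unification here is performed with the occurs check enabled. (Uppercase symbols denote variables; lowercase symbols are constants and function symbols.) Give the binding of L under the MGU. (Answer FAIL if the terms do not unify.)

Decompose p/2: h(A) = h(h(one)),  h(L) = h(p(S, 2)).
Decompose h/1: A = h(one).
Bind A := h(one); substituting into the one remaining equation that mentions A gives: h(tree(h(m), q(q(h(one), h(one)), h(L)))) = h(tree(h(m), q(Z, X))).
Decompose h/1: L = p(S, 2).
Bind L := p(S, 2); substituting into the one remaining equation that mentions L gives: h(tree(h(m), q(q(h(one), h(one)), h(p(S, 2))))) = h(tree(h(m), q(Z, X))).
Bind N := q(false, 2); no other remaining equation mentions N.
Decompose p/2: p(2, m) = p(2, m),  tree(S, V) = tree(Z, tree(one, m)).
Delete trivial equation p(2, m) = p(2, m).
Decompose tree/2: S = Z,  V = tree(one, m).
Bind S := Z; substituting into the one remaining equation that mentions S gives: h(tree(h(m), q(q(h(one), h(one)), h(p(Z, 2))))) = h(tree(h(m), q(Z, X))). Substituting into the earlier binding gives L := p(Z, 2).
Bind V := tree(one, m); no other remaining equation mentions V.
Decompose h/1: tree(h(m), q(q(h(one), h(one)), h(p(Z, 2)))) = tree(h(m), q(Z, X)).
Decompose tree/2: h(m) = h(m),  q(q(h(one), h(one)), h(p(Z, 2))) = q(Z, X).
Delete trivial equation h(m) = h(m).
Decompose q/2: q(h(one), h(one)) = Z,  h(p(Z, 2)) = X.
Bind Z := q(h(one), h(one)); substituting into the remaining equation gives: h(p(q(h(one), h(one)), 2)) = X. Substituting into the earlier bindings gives L := p(q(h(one), h(one)), 2), S := q(h(one), h(one)).
Bind X := h(p(q(h(one), h(one)), 2)).
MGU = { A -> h(one), L -> p(q(h(one), h(one)), 2), N -> q(false, 2), S -> q(h(one), h(one)), V -> tree(one, m), Z -> q(h(one), h(one)), X -> h(p(q(h(one), h(one)), 2)) }, so L -> p(q(h(one), h(one)), 2).

p(q(h(one), h(one)), 2)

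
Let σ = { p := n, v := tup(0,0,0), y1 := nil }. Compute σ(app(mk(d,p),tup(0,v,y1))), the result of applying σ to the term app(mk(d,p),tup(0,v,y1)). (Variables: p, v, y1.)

Replace each occurrence of p with n.
Replace each occurrence of v with tup(0,0,0).
Replace each occurrence of y1 with nil.
Result: app(mk(d,n),tup(0,tup(0,0,0),nil)).

app(mk(d,n),tup(0,tup(0,0,0),nil))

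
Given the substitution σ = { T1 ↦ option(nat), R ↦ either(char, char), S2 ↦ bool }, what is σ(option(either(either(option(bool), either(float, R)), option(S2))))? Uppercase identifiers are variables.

Replace each occurrence of R with either(char, char).
Replace each occurrence of S2 with bool.
Result: option(either(either(option(bool), either(float, either(char, char))), option(bool))).

option(either(either(option(bool), either(float, either(char, char))), option(bool)))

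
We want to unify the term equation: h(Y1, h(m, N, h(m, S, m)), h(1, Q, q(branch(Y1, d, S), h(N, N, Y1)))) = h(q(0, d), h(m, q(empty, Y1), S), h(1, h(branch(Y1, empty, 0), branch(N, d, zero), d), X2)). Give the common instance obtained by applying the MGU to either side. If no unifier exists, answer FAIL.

FAIL

Decompose h/3: Y1 = q(0, d),  h(m, N, h(m, S, m)) = h(m, q(empty, Y1), S),  h(1, Q, q(branch(Y1, d, S), h(N, N, Y1))) = h(1, h(branch(Y1, empty, 0), branch(N, d, zero), d), X2).
Bind Y1 := q(0, d); substituting into the remaining equations gives: h(m, N, h(m, S, m)) = h(m, q(empty, q(0, d)), S),  h(1, Q, q(branch(q(0, d), d, S), h(N, N, q(0, d)))) = h(1, h(branch(q(0, d), empty, 0), branch(N, d, zero), d), X2).
Decompose h/3: m = m,  N = q(empty, q(0, d)),  h(m, S, m) = S.
Delete trivial equation m = m.
Bind N := q(empty, q(0, d)); substituting into the one remaining equation that mentions N gives: h(1, Q, q(branch(q(0, d), d, S), h(q(empty, q(0, d)), q(empty, q(0, d)), q(0, d)))) = h(1, h(branch(q(0, d), empty, 0), branch(q(empty, q(0, d)), d, zero), d), X2).
Occurs check fails: S occurs in h(m, S, m); the equation S = h(m, S, m) has no finite solution.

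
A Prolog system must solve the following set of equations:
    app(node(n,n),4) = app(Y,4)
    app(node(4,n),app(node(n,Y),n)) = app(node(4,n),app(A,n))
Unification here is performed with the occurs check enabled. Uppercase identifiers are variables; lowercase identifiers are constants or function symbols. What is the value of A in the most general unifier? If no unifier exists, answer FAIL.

Decompose app/2: node(n,n) = Y,  4 = 4.
Bind Y := node(n,n); substituting into the one remaining equation that mentions Y gives: app(node(4,n),app(node(n,node(n,n)),n)) = app(node(4,n),app(A,n)).
Delete trivial equation 4 = 4.
Decompose app/2: node(4,n) = node(4,n),  app(node(n,node(n,n)),n) = app(A,n).
Delete trivial equation node(4,n) = node(4,n).
Decompose app/2: node(n,node(n,n)) = A,  n = n.
Bind A := node(n,node(n,n)); no other remaining equation mentions A.
Delete trivial equation n = n.
MGU = { Y = node(n,n), A = node(n,node(n,n)) }, so A = node(n,node(n,n)).

node(n,node(n,n))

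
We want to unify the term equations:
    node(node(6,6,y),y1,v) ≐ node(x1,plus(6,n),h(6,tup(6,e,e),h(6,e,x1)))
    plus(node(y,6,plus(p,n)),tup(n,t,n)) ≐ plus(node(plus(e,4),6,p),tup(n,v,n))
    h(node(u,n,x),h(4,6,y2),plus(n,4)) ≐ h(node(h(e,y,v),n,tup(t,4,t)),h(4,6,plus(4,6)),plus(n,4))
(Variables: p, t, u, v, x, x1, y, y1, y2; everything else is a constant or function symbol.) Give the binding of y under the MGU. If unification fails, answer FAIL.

Decompose node/3: node(6,6,y) ≐ x1,  y1 ≐ plus(6,n),  v ≐ h(6,tup(6,e,e),h(6,e,x1)).
Bind x1 := node(6,6,y); substituting into the one remaining equation that mentions x1 gives: v ≐ h(6,tup(6,e,e),h(6,e,node(6,6,y))).
Bind y1 := plus(6,n); no other remaining equation mentions y1.
Bind v := h(6,tup(6,e,e),h(6,e,node(6,6,y))); substituting into the remaining equations gives: plus(node(y,6,plus(p,n)),tup(n,t,n)) ≐ plus(node(plus(e,4),6,p),tup(n,h(6,tup(6,e,e),h(6,e,node(6,6,y))),n)),  h(node(u,n,x),h(4,6,y2),plus(n,4)) ≐ h(node(h(e,y,h(6,tup(6,e,e),h(6,e,node(6,6,y)))),n,tup(t,4,t)),h(4,6,plus(4,6)),plus(n,4)).
Decompose plus/2: node(y,6,plus(p,n)) ≐ node(plus(e,4),6,p),  tup(n,t,n) ≐ tup(n,h(6,tup(6,e,e),h(6,e,node(6,6,y))),n).
Decompose node/3: y ≐ plus(e,4),  6 ≐ 6,  plus(p,n) ≐ p.
Bind y := plus(e,4); substituting into the 2 remaining equations that mention y gives: tup(n,t,n) ≐ tup(n,h(6,tup(6,e,e),h(6,e,node(6,6,plus(e,4)))),n),  h(node(u,n,x),h(4,6,y2),plus(n,4)) ≐ h(node(h(e,plus(e,4),h(6,tup(6,e,e),h(6,e,node(6,6,plus(e,4))))),n,tup(t,4,t)),h(4,6,plus(4,6)),plus(n,4)). Substituting into the earlier bindings gives x1 := node(6,6,plus(e,4)), v := h(6,tup(6,e,e),h(6,e,node(6,6,plus(e,4)))).
Delete trivial equation 6 ≐ 6.
Occurs check fails: p occurs in plus(p,n); the equation p ≐ plus(p,n) has no finite solution.

FAIL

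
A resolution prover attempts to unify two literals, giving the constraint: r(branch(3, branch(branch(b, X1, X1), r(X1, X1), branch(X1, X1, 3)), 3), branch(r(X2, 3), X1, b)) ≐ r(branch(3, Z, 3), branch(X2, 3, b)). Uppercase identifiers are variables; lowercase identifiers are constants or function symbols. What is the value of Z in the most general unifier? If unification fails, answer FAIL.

Decompose r/2: branch(3, branch(branch(b, X1, X1), r(X1, X1), branch(X1, X1, 3)), 3) ≐ branch(3, Z, 3),  branch(r(X2, 3), X1, b) ≐ branch(X2, 3, b).
Decompose branch/3: 3 ≐ 3,  branch(branch(b, X1, X1), r(X1, X1), branch(X1, X1, 3)) ≐ Z,  3 ≐ 3.
Delete trivial equation 3 ≐ 3.
Bind Z := branch(branch(b, X1, X1), r(X1, X1), branch(X1, X1, 3)); no other remaining equation mentions Z.
Delete trivial equation 3 ≐ 3.
Decompose branch/3: r(X2, 3) ≐ X2,  X1 ≐ 3,  b ≐ b.
Occurs check fails: X2 occurs in r(X2, 3); the equation X2 ≐ r(X2, 3) has no finite solution.

FAIL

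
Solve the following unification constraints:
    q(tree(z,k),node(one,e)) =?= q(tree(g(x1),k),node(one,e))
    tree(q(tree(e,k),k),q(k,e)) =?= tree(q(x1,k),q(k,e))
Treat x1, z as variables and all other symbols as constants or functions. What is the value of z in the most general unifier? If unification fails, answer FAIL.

g(tree(e,k))

Decompose q/2: tree(z,k) =?= tree(g(x1),k),  node(one,e) =?= node(one,e).
Decompose tree/2: z =?= g(x1),  k =?= k.
Bind z := g(x1); no other remaining equation mentions z.
Delete trivial equation k =?= k.
Delete trivial equation node(one,e) =?= node(one,e).
Decompose tree/2: q(tree(e,k),k) =?= q(x1,k),  q(k,e) =?= q(k,e).
Decompose q/2: tree(e,k) =?= x1,  k =?= k.
Bind x1 := tree(e,k); no other remaining equation mentions x1. Substituting into the earlier binding gives z := g(tree(e,k)).
Delete trivial equation k =?= k.
Delete trivial equation q(k,e) =?= q(k,e).
MGU = { z -> g(tree(e,k)), x1 -> tree(e,k) }, so z -> g(tree(e,k)).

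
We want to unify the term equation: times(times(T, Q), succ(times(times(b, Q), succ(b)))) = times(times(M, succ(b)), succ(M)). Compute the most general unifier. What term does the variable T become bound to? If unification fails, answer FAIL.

Decompose times/2: times(T, Q) = times(M, succ(b)),  succ(times(times(b, Q), succ(b))) = succ(M).
Decompose times/2: T = M,  Q = succ(b).
Bind T := M; no other remaining equation mentions T.
Bind Q := succ(b); substituting into the remaining equation gives: succ(times(times(b, succ(b)), succ(b))) = succ(M).
Decompose succ/1: times(times(b, succ(b)), succ(b)) = M.
Bind M := times(times(b, succ(b)), succ(b)). Substituting into the earlier binding gives T := times(times(b, succ(b)), succ(b)).
MGU = { T -> times(times(b, succ(b)), succ(b)), Q -> succ(b), M -> times(times(b, succ(b)), succ(b)) }, so T -> times(times(b, succ(b)), succ(b)).

times(times(b, succ(b)), succ(b))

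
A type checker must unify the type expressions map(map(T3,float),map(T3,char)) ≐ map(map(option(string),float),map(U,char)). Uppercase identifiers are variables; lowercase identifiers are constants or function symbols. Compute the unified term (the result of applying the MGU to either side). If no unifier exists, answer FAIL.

Decompose map/2: map(T3,float) ≐ map(option(string),float),  map(T3,char) ≐ map(U,char).
Decompose map/2: T3 ≐ option(string),  float ≐ float.
Bind T3 := option(string); substituting into the one remaining equation that mentions T3 gives: map(option(string),char) ≐ map(U,char).
Delete trivial equation float ≐ float.
Decompose map/2: option(string) ≐ U,  char ≐ char.
Bind U := option(string); no other remaining equation mentions U.
Delete trivial equation char ≐ char.
Applying the MGU to either side gives map(map(option(string),float),map(option(string),char)).

map(map(option(string),float),map(option(string),char))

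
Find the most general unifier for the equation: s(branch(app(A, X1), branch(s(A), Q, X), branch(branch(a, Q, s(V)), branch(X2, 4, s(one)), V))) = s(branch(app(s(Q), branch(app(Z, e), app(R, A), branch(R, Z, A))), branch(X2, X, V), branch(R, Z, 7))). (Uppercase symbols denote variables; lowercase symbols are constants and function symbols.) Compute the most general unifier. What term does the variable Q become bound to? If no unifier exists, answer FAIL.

7

Decompose s/1: branch(app(A, X1), branch(s(A), Q, X), branch(branch(a, Q, s(V)), branch(X2, 4, s(one)), V)) = branch(app(s(Q), branch(app(Z, e), app(R, A), branch(R, Z, A))), branch(X2, X, V), branch(R, Z, 7)).
Decompose branch/3: app(A, X1) = app(s(Q), branch(app(Z, e), app(R, A), branch(R, Z, A))),  branch(s(A), Q, X) = branch(X2, X, V),  branch(branch(a, Q, s(V)), branch(X2, 4, s(one)), V) = branch(R, Z, 7).
Decompose app/2: A = s(Q),  X1 = branch(app(Z, e), app(R, A), branch(R, Z, A)).
Bind A := s(Q); substituting into the 2 remaining equations that mention A gives: X1 = branch(app(Z, e), app(R, s(Q)), branch(R, Z, s(Q))),  branch(s(s(Q)), Q, X) = branch(X2, X, V).
Bind X1 := branch(app(Z, e), app(R, s(Q)), branch(R, Z, s(Q))); no other remaining equation mentions X1.
Decompose branch/3: s(s(Q)) = X2,  Q = X,  X = V.
Bind X2 := s(s(Q)); substituting into the one remaining equation that mentions X2 gives: branch(branch(a, Q, s(V)), branch(s(s(Q)), 4, s(one)), V) = branch(R, Z, 7).
Bind Q := X; substituting into the one remaining equation that mentions Q gives: branch(branch(a, X, s(V)), branch(s(s(X)), 4, s(one)), V) = branch(R, Z, 7). Substituting into the earlier bindings gives A := s(X), X1 := branch(app(Z, e), app(R, s(X)), branch(R, Z, s(X))), X2 := s(s(X)).
Bind X := V; substituting into the remaining equation gives: branch(branch(a, V, s(V)), branch(s(s(V)), 4, s(one)), V) = branch(R, Z, 7). Substituting into the earlier bindings gives A := s(V), X1 := branch(app(Z, e), app(R, s(V)), branch(R, Z, s(V))), X2 := s(s(V)), Q := V.
Decompose branch/3: branch(a, V, s(V)) = R,  branch(s(s(V)), 4, s(one)) = Z,  V = 7.
Bind R := branch(a, V, s(V)); no other remaining equation mentions R. Substituting into the earlier binding gives X1 := branch(app(Z, e), app(branch(a, V, s(V)), s(V)), branch(branch(a, V, s(V)), Z, s(V))).
Bind Z := branch(s(s(V)), 4, s(one)); no other remaining equation mentions Z. Substituting into the earlier binding gives X1 := branch(app(branch(s(s(V)), 4, s(one)), e), app(branch(a, V, s(V)), s(V)), branch(branch(a, V, s(V)), branch(s(s(V)), 4, s(one)), s(V))).
Bind V := 7. Substituting into the earlier bindings gives A := s(7), X1 := branch(app(branch(s(s(7)), 4, s(one)), e), app(branch(a, 7, s(7)), s(7)), branch(branch(a, 7, s(7)), branch(s(s(7)), 4, s(one)), s(7))), X2 := s(s(7)), Q := 7, X := 7, R := branch(a, 7, s(7)), Z := branch(s(s(7)), 4, s(one)).
MGU = { A -> s(7), X1 -> branch(app(branch(s(s(7)), 4, s(one)), e), app(branch(a, 7, s(7)), s(7)), branch(branch(a, 7, s(7)), branch(s(s(7)), 4, s(one)), s(7))), X2 -> s(s(7)), Q -> 7, X -> 7, R -> branch(a, 7, s(7)), Z -> branch(s(s(7)), 4, s(one)), V -> 7 }, so Q -> 7.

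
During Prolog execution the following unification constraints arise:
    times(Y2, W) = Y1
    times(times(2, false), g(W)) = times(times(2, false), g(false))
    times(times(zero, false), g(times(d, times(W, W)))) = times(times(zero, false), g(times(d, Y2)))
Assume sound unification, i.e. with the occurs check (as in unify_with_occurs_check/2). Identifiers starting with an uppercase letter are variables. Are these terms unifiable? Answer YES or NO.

Bind Y1 := times(Y2, W); no other remaining equation mentions Y1.
Decompose times/2: times(2, false) = times(2, false),  g(W) = g(false).
Delete trivial equation times(2, false) = times(2, false).
Decompose g/1: W = false.
Bind W := false; substituting into the remaining equation gives: times(times(zero, false), g(times(d, times(false, false)))) = times(times(zero, false), g(times(d, Y2))). Substituting into the earlier binding gives Y1 := times(Y2, false).
Decompose times/2: times(zero, false) = times(zero, false),  g(times(d, times(false, false))) = g(times(d, Y2)).
Delete trivial equation times(zero, false) = times(zero, false).
Decompose g/1: times(d, times(false, false)) = times(d, Y2).
Decompose times/2: d = d,  times(false, false) = Y2.
Delete trivial equation d = d.
Bind Y2 := times(false, false). Substituting into the earlier binding gives Y1 := times(times(false, false), false).
No equations remain and no clash or occurs-check failure arose, so a unifier exists.

YES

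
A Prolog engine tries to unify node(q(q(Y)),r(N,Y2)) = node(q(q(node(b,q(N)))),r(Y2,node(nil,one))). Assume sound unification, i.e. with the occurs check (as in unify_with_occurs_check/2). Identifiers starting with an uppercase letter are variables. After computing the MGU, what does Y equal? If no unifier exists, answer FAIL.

node(b,q(node(nil,one)))

Decompose node/2: q(q(Y)) = q(q(node(b,q(N)))),  r(N,Y2) = r(Y2,node(nil,one)).
Decompose q/1: q(Y) = q(node(b,q(N))).
Decompose q/1: Y = node(b,q(N)).
Bind Y := node(b,q(N)); no other remaining equation mentions Y.
Decompose r/2: N = Y2,  Y2 = node(nil,one).
Bind N := Y2; no other remaining equation mentions N. Substituting into the earlier binding gives Y := node(b,q(Y2)).
Bind Y2 := node(nil,one). Substituting into the earlier bindings gives Y := node(b,q(node(nil,one))), N := node(nil,one).
MGU = { Y -> node(b,q(node(nil,one))), N -> node(nil,one), Y2 -> node(nil,one) }, so Y -> node(b,q(node(nil,one))).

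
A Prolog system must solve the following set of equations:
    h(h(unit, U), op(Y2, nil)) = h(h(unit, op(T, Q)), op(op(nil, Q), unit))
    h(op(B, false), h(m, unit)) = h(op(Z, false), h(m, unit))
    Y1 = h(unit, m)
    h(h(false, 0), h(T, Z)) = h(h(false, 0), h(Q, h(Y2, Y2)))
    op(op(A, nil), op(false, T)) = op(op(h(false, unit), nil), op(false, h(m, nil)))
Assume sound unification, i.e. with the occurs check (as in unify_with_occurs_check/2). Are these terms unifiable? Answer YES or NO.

Decompose h/2: h(unit, U) = h(unit, op(T, Q)),  op(Y2, nil) = op(op(nil, Q), unit).
Decompose h/2: unit = unit,  U = op(T, Q).
Delete trivial equation unit = unit.
Bind U := op(T, Q); no other remaining equation mentions U.
Decompose op/2: Y2 = op(nil, Q),  nil = unit.
Bind Y2 := op(nil, Q); substituting into the one remaining equation that mentions Y2 gives: h(h(false, 0), h(T, Z)) = h(h(false, 0), h(Q, h(op(nil, Q), op(nil, Q)))).
Clash: constants nil and unit differ; no unifier exists.

NO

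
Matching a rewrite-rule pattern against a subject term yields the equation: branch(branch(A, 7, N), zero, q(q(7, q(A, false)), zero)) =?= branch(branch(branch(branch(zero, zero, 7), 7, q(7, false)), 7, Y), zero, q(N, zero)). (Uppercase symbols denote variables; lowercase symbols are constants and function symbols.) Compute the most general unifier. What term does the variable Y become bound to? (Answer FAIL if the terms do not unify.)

q(7, q(branch(branch(zero, zero, 7), 7, q(7, false)), false))

Decompose branch/3: branch(A, 7, N) =?= branch(branch(branch(zero, zero, 7), 7, q(7, false)), 7, Y),  zero =?= zero,  q(q(7, q(A, false)), zero) =?= q(N, zero).
Decompose branch/3: A =?= branch(branch(zero, zero, 7), 7, q(7, false)),  7 =?= 7,  N =?= Y.
Bind A := branch(branch(zero, zero, 7), 7, q(7, false)); substituting into the one remaining equation that mentions A gives: q(q(7, q(branch(branch(zero, zero, 7), 7, q(7, false)), false)), zero) =?= q(N, zero).
Delete trivial equation 7 =?= 7.
Bind N := Y; substituting into the one remaining equation that mentions N gives: q(q(7, q(branch(branch(zero, zero, 7), 7, q(7, false)), false)), zero) =?= q(Y, zero).
Delete trivial equation zero =?= zero.
Decompose q/2: q(7, q(branch(branch(zero, zero, 7), 7, q(7, false)), false)) =?= Y,  zero =?= zero.
Bind Y := q(7, q(branch(branch(zero, zero, 7), 7, q(7, false)), false)); no other remaining equation mentions Y. Substituting into the earlier binding gives N := q(7, q(branch(branch(zero, zero, 7), 7, q(7, false)), false)).
Delete trivial equation zero =?= zero.
MGU = { A := branch(branch(zero, zero, 7), 7, q(7, false)), N := q(7, q(branch(branch(zero, zero, 7), 7, q(7, false)), false)), Y := q(7, q(branch(branch(zero, zero, 7), 7, q(7, false)), false)) }, so Y := q(7, q(branch(branch(zero, zero, 7), 7, q(7, false)), false)).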